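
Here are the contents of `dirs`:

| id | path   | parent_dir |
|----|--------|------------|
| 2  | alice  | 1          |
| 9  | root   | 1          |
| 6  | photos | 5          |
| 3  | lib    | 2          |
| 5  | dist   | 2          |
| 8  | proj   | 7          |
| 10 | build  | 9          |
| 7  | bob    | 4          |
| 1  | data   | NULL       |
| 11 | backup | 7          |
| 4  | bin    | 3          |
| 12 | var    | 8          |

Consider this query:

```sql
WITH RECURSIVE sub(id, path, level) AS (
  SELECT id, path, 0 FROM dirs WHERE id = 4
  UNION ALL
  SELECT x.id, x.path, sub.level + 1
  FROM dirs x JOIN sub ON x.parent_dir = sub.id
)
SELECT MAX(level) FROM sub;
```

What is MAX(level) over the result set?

3

Base: id=4 (bin) at level 0.
Iteration 1: rows with parent_dir in {4} -> bob (id 7, level 1).
Iteration 2: rows with parent_dir in {7} -> proj (id 8, level 2), backup (id 11, level 2).
Iteration 3: rows with parent_dir in {8,11} -> var (id 12, level 3).
Iteration 4: no rows with parent_dir in {12}; recursion stops.
level values: 0, 1, 2, 2, 3; the maximum is 3.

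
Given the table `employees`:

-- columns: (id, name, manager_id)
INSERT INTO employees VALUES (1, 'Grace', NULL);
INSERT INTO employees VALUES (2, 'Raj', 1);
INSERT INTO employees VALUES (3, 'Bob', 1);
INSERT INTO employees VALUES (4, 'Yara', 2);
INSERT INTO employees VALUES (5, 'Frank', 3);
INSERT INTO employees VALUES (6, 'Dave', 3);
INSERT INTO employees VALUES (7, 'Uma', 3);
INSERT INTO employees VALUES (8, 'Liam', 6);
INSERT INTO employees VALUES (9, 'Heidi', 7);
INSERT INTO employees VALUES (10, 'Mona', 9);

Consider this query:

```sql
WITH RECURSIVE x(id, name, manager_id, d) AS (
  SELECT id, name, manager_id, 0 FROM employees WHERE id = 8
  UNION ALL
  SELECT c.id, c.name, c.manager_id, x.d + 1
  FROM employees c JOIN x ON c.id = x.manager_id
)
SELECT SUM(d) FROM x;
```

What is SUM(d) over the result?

6

Base: id=8 (Liam), manager_id=6, d 0.
Iteration 1: join on id=6 -> Dave (id 6, manager_id=3, d 1).
Iteration 2: join on id=3 -> Bob (id 3, manager_id=1, d 2).
Iteration 3: join on id=1 -> Grace (id 1, manager_id=NULL, d 3).
Iteration 4: manager_id is NULL; no match; recursion stops.
SUM(d) = 0 + 1 + 2 + 3 = 6.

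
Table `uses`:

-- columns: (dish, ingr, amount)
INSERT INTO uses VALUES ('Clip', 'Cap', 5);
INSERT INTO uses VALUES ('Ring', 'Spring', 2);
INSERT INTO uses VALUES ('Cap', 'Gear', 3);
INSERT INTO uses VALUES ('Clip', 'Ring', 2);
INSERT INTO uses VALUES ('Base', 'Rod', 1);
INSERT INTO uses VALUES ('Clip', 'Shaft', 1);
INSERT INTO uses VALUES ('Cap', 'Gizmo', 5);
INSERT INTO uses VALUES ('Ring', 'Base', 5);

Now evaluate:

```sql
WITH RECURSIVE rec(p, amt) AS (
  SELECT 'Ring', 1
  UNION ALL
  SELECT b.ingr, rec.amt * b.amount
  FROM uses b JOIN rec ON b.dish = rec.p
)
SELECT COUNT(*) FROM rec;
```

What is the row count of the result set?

4

Base: (Ring, amt=1).
Iteration 1: components of {Ring} -> Base = 1*5 = 5, Spring = 1*2 = 2.
Iteration 2: components of {Base,Spring} -> Rod = 5*1 = 5.
Iteration 3: no further components; recursion stops.
Total rows emitted: 4.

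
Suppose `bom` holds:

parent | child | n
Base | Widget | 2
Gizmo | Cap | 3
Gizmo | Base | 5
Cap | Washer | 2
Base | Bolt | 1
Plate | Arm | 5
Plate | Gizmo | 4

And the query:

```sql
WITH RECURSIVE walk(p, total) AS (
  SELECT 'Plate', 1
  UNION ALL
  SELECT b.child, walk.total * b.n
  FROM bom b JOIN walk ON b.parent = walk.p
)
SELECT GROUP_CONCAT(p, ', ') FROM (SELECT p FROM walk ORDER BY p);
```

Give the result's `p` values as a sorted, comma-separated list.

Base: (Plate, total=1).
Iteration 1: components of {Plate} -> Arm = 1*5 = 5, Gizmo = 1*4 = 4.
Iteration 2: components of {Arm,Gizmo} -> Base = 4*5 = 20, Cap = 4*3 = 12.
Iteration 3: components of {Base,Cap} -> Bolt = 20*1 = 20, Washer = 12*2 = 24, Widget = 20*2 = 40.
Iteration 4: no further components; recursion stops.

Arm, Base, Bolt, Cap, Gizmo, Plate, Washer, Widget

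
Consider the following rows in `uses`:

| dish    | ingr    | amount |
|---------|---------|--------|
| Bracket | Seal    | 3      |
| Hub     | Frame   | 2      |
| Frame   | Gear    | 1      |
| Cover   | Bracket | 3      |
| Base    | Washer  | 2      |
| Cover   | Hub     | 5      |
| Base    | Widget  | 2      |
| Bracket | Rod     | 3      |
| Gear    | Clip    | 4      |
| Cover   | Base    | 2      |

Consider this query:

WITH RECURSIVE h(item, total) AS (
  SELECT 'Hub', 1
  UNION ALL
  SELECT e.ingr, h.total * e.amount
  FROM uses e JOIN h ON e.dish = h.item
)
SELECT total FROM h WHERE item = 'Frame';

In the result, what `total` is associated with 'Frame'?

Base: (Hub, total=1).
Iteration 1: components of {Hub} -> Frame = 1*2 = 2.
Iteration 2: components of {Frame} -> Gear = 2*1 = 2.
Iteration 3: components of {Gear} -> Clip = 2*4 = 8.
Iteration 4: no further components; recursion stops.

2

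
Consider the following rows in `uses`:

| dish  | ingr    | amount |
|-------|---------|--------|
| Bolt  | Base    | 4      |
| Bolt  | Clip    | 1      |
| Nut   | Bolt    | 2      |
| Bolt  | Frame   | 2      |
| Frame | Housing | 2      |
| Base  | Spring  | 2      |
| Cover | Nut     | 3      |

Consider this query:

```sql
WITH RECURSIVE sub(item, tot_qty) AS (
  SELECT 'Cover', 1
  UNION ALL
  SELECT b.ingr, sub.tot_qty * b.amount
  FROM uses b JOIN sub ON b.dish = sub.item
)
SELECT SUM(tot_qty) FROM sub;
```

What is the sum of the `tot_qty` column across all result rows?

Base: (Cover, tot_qty=1).
Iteration 1: components of {Cover} -> Nut = 1*3 = 3.
Iteration 2: components of {Nut} -> Bolt = 3*2 = 6.
Iteration 3: components of {Bolt} -> Base = 6*4 = 24, Clip = 6*1 = 6, Frame = 6*2 = 12.
Iteration 4: components of {Base,Clip,Frame} -> Housing = 12*2 = 24, Spring = 24*2 = 48.
Iteration 5: no further components; recursion stops.
SUM(tot_qty) = 1 + 3 + 6 + 12 + 24 + 6 + 24 + 48 = 124.

124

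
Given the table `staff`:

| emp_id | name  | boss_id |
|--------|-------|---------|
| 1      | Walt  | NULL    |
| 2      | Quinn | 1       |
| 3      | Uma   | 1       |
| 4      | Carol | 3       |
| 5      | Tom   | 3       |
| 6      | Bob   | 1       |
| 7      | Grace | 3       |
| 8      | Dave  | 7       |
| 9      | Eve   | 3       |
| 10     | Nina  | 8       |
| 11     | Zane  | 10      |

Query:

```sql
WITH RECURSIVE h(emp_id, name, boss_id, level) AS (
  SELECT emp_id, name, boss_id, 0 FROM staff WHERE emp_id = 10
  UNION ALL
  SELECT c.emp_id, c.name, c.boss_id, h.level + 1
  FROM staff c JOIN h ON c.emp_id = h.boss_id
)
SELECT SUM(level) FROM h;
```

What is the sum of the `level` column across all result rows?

10

Base: emp_id=10 (Nina), boss_id=8, level 0.
Iteration 1: join on emp_id=8 -> Dave (id 8, boss_id=7, level 1).
Iteration 2: join on emp_id=7 -> Grace (id 7, boss_id=3, level 2).
Iteration 3: join on emp_id=3 -> Uma (id 3, boss_id=1, level 3).
Iteration 4: join on emp_id=1 -> Walt (id 1, boss_id=NULL, level 4).
Iteration 5: boss_id is NULL; no match; recursion stops.
SUM(level) = 0 + 1 + 2 + 3 + 4 = 10.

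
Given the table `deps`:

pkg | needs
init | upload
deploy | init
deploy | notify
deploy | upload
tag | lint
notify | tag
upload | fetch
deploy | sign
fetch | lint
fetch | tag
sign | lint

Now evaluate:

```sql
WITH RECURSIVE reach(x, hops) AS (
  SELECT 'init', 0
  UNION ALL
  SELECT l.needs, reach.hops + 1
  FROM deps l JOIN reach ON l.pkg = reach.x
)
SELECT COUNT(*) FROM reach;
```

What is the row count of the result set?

6

Base: (init, hops=0).
Iteration 1: edges from {init} -> (upload, hops=1).
Iteration 2: edges from {upload} -> (fetch, hops=2).
Iteration 3: edges from {fetch} -> (lint, hops=3), (tag, hops=3).
Iteration 4: edges from {lint,tag} -> (lint, hops=4).
Iteration 5: no outgoing edges from {lint}; recursion stops.
Total rows emitted: 6.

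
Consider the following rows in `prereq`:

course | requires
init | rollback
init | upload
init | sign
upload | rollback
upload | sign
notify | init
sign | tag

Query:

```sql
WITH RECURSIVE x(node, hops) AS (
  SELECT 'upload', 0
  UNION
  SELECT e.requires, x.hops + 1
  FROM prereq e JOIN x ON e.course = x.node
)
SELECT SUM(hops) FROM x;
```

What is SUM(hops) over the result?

4

Base: (upload, hops=0).
Iteration 1: edges from {upload} -> (rollback, hops=1), (sign, hops=1).
Iteration 2: edges from {rollback,sign} -> (tag, hops=2).
Iteration 3: no outgoing edges from {tag}; recursion stops.
SUM(hops) = 0 + 1 + 1 + 2 = 4.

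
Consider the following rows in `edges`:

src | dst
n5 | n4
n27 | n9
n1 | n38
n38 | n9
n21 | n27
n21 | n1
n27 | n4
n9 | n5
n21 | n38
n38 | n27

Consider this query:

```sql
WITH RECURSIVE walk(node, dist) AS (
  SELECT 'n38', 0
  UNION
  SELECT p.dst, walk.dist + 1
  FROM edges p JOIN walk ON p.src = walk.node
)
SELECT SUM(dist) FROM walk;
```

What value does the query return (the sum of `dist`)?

Base: (n38, dist=0).
Iteration 1: edges from {n38} -> (n27, dist=1), (n9, dist=1).
Iteration 2: edges from {n27,n9} -> (n4, dist=2), (n5, dist=2), (n9, dist=2).
Iteration 3: edges from {n4,n5,n9} -> (n4, dist=3), (n5, dist=3).
Iteration 4: edges from {n4,n5} -> (n4, dist=4).
Iteration 5: no outgoing edges from {n4}; recursion stops.
SUM(dist) = 0 + 1 + 1 + 2 + 2 + 2 + 3 + 3 + 4 = 18.

18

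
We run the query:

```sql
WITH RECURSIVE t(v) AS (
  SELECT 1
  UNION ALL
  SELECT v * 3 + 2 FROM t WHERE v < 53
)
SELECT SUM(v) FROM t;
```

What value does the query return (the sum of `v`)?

Base: v=1.
Iteration 1: 1 < 53 holds -> v = 1 * 3 + 2 = 5.
Iteration 2: 5 < 53 holds -> v = 5 * 3 + 2 = 17.
Iteration 3: 17 < 53 holds -> v = 17 * 3 + 2 = 53.
Iteration 4: 53 < 53 fails; recursion stops.
SUM(v) = 1 + 5 + 17 + 53 = 76.

76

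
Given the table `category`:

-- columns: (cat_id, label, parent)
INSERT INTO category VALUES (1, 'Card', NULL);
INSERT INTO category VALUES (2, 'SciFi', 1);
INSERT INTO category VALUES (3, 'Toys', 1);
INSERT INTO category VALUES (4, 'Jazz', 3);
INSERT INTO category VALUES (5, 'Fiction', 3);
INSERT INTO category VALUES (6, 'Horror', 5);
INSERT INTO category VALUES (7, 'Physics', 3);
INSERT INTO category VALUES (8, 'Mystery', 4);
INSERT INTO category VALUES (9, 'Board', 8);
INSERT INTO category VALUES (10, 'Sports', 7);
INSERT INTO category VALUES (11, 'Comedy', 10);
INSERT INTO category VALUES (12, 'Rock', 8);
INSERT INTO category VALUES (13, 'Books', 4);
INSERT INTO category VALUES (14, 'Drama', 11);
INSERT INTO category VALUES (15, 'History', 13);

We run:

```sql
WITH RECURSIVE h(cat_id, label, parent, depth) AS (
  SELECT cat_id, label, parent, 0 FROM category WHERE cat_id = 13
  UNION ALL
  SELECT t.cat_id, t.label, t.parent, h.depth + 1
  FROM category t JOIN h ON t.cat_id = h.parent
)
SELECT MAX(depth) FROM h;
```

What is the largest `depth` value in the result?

3

Base: cat_id=13 (Books), parent=4, depth 0.
Iteration 1: join on cat_id=4 -> Jazz (id 4, parent=3, depth 1).
Iteration 2: join on cat_id=3 -> Toys (id 3, parent=1, depth 2).
Iteration 3: join on cat_id=1 -> Card (id 1, parent=NULL, depth 3).
Iteration 4: parent is NULL; no match; recursion stops.
depth values: 0, 1, 2, 3; the maximum is 3.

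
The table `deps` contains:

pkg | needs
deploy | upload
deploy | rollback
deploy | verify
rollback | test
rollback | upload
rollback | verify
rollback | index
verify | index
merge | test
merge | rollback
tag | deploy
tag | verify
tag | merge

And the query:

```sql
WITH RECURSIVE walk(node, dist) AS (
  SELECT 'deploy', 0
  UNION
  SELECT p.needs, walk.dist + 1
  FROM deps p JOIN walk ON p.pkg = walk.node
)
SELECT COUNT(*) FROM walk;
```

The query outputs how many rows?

Base: (deploy, dist=0).
Iteration 1: edges from {deploy} -> (rollback, dist=1), (upload, dist=1), (verify, dist=1).
Iteration 2: edges from {rollback,upload,verify} -> (index, dist=2), (test, dist=2), (upload, dist=2), (verify, dist=2). [UNION drops 1 duplicate row(s)]
Iteration 3: edges from {index,test,upload,verify} -> (index, dist=3).
Iteration 4: no outgoing edges from {index}; recursion stops.
Total rows emitted: 9.

9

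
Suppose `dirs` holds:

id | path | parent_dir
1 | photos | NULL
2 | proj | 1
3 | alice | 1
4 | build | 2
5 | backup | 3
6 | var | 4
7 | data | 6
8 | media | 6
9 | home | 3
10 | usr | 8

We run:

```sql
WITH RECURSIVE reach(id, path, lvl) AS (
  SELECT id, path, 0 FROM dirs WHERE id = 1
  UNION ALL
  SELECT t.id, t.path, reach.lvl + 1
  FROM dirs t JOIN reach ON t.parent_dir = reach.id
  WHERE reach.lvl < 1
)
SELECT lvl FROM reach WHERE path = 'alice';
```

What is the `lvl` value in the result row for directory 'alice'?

1

Base: id=1 (photos) at lvl 0.
Iteration 1: rows with parent_dir in {1} -> proj (id 2, lvl 1), alice (id 3, lvl 1).
Iteration 2: lvl < 1 fails for all current rows; recursion stops.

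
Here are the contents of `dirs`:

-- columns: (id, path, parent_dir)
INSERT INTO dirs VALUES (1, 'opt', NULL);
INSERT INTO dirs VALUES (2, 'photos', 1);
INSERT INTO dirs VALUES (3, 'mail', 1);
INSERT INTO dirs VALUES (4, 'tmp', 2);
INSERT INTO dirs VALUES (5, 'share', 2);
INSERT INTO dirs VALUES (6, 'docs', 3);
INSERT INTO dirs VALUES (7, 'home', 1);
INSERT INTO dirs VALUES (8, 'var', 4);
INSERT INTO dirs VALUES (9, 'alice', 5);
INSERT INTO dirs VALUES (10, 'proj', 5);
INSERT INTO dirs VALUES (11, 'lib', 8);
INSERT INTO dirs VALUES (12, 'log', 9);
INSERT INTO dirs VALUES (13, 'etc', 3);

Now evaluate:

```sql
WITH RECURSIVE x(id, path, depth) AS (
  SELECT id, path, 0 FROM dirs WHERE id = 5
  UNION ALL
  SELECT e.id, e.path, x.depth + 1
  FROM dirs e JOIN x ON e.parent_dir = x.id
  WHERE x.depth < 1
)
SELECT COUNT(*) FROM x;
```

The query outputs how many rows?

Base: id=5 (share) at depth 0.
Iteration 1: rows with parent_dir in {5} -> alice (id 9, depth 1), proj (id 10, depth 1).
Iteration 2: depth < 1 fails for all current rows; recursion stops.
Total rows emitted: 3.

3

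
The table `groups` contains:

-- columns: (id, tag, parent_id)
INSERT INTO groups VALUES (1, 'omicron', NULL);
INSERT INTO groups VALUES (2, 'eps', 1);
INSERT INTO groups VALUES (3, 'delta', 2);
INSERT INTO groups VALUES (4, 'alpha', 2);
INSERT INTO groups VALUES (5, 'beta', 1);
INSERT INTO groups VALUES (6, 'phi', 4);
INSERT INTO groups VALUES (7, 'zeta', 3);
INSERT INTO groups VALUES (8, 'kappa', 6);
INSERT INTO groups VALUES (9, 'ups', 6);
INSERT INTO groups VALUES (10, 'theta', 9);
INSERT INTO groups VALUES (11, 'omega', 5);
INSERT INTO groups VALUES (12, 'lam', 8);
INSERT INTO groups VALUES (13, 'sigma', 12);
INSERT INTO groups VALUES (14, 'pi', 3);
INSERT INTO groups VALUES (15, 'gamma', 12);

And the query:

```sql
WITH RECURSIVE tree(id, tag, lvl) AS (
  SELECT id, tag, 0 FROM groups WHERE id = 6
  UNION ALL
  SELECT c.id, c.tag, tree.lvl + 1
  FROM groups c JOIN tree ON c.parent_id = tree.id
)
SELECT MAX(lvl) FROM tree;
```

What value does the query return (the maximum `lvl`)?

3

Base: id=6 (phi) at lvl 0.
Iteration 1: rows with parent_id in {6} -> kappa (id 8, lvl 1), ups (id 9, lvl 1).
Iteration 2: rows with parent_id in {8,9} -> theta (id 10, lvl 2), lam (id 12, lvl 2).
Iteration 3: rows with parent_id in {10,12} -> sigma (id 13, lvl 3), gamma (id 15, lvl 3).
Iteration 4: no rows with parent_id in {13,15}; recursion stops.
lvl values: 0, 1, 1, 2, 2, 3, 3; the maximum is 3.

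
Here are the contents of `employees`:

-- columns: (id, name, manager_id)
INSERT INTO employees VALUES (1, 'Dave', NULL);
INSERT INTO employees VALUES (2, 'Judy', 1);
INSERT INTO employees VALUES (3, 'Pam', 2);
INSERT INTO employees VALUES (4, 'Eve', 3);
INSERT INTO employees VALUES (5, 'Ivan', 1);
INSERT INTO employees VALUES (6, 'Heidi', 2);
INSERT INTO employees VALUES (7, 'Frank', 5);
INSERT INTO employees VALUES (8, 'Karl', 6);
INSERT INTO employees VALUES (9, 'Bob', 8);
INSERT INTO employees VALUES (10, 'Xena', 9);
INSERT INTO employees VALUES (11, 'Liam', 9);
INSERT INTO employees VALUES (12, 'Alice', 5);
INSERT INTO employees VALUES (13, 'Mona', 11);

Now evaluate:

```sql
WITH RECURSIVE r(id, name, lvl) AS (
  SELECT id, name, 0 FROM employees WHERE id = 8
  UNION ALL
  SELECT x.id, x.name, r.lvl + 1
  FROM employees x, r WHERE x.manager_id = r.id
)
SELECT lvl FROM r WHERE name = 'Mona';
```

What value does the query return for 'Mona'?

3

Base: id=8 (Karl) at lvl 0.
Iteration 1: rows with manager_id in {8} -> Bob (id 9, lvl 1).
Iteration 2: rows with manager_id in {9} -> Xena (id 10, lvl 2), Liam (id 11, lvl 2).
Iteration 3: rows with manager_id in {10,11} -> Mona (id 13, lvl 3).
Iteration 4: no rows with manager_id in {13}; recursion stops.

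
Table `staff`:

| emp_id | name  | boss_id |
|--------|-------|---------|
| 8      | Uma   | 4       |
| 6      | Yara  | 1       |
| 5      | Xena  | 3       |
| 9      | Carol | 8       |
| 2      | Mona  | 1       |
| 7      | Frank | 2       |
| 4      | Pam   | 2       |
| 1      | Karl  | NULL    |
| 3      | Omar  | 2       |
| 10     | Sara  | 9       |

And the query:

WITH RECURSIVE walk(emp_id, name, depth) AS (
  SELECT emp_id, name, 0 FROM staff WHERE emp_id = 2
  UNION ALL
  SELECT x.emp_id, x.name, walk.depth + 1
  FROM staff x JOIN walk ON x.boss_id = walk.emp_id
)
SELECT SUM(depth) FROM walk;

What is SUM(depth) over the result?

Base: emp_id=2 (Mona) at depth 0.
Iteration 1: rows with boss_id in {2} -> Omar (id 3, depth 1), Pam (id 4, depth 1), Frank (id 7, depth 1).
Iteration 2: rows with boss_id in {3,4,7} -> Xena (id 5, depth 2), Uma (id 8, depth 2).
Iteration 3: rows with boss_id in {5,8} -> Carol (id 9, depth 3).
Iteration 4: rows with boss_id in {9} -> Sara (id 10, depth 4).
Iteration 5: no rows with boss_id in {10}; recursion stops.
SUM(depth) = 0 + 1 + 1 + 1 + 2 + 2 + 3 + 4 = 14.

14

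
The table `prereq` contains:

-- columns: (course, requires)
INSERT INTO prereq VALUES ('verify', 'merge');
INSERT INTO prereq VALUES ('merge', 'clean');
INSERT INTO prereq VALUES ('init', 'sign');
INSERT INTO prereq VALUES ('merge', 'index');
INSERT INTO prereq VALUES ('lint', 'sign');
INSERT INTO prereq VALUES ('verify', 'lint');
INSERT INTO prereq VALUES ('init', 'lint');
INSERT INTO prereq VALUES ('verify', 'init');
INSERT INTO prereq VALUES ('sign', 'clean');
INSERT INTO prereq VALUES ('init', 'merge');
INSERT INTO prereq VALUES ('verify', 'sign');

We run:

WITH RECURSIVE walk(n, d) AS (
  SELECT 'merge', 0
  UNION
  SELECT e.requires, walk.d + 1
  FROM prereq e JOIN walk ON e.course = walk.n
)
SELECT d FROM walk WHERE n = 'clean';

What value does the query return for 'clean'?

Base: (merge, d=0).
Iteration 1: edges from {merge} -> (clean, d=1), (index, d=1).
Iteration 2: no outgoing edges from {clean,index}; recursion stops.

1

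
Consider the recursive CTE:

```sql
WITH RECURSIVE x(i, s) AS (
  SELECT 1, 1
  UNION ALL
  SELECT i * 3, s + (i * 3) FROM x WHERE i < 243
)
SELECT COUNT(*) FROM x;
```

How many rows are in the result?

Base: i=1, s=1.
Iteration 1: 1 < 243 holds -> i = 1 * 3 = 3, s = 1 + 3 = 4.
Iteration 2: 3 < 243 holds -> i = 3 * 3 = 9, s = 4 + 9 = 13.
Iteration 3: 9 < 243 holds -> i = 9 * 3 = 27, s = 13 + 27 = 40.
Iteration 4: 27 < 243 holds -> i = 27 * 3 = 81, s = 40 + 81 = 121.
Iteration 5: 81 < 243 holds -> i = 81 * 3 = 243, s = 121 + 243 = 364.
Iteration 6: 243 < 243 fails; recursion stops.
Total rows emitted: 6.

6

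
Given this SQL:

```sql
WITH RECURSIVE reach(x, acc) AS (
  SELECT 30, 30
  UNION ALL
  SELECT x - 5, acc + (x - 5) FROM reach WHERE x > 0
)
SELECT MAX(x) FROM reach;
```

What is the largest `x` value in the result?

Base: x=30, acc=30.
Iteration 1: 30 > 0 holds -> x = 30 - 5 = 25, acc = 30 + 25 = 55.
Iteration 2: 25 > 0 holds -> x = 25 - 5 = 20, acc = 55 + 20 = 75.
Iteration 3: 20 > 0 holds -> x = 20 - 5 = 15, acc = 75 + 15 = 90.
Iteration 4: 15 > 0 holds -> x = 15 - 5 = 10, acc = 90 + 10 = 100.
Iteration 5: 10 > 0 holds -> x = 10 - 5 = 5, acc = 100 + 5 = 105.
Iteration 6: 5 > 0 holds -> x = 5 - 5 = 0, acc = 105 + 0 = 105.
Iteration 7: 0 > 0 fails; recursion stops.
x values: 30, 25, 20, 15, 10, 5, 0; the maximum is 30.

30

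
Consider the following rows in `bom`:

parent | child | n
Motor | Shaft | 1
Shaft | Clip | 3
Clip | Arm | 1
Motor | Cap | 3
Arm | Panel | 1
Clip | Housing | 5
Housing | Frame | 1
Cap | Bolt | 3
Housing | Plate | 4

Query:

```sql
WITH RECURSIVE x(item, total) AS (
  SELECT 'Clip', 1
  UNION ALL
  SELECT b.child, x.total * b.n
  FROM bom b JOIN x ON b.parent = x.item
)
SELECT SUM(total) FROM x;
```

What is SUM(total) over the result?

33

Base: (Clip, total=1).
Iteration 1: components of {Clip} -> Arm = 1*1 = 1, Housing = 1*5 = 5.
Iteration 2: components of {Arm,Housing} -> Frame = 5*1 = 5, Panel = 1*1 = 1, Plate = 5*4 = 20.
Iteration 3: no further components; recursion stops.
SUM(total) = 1 + 1 + 5 + 1 + 5 + 20 = 33.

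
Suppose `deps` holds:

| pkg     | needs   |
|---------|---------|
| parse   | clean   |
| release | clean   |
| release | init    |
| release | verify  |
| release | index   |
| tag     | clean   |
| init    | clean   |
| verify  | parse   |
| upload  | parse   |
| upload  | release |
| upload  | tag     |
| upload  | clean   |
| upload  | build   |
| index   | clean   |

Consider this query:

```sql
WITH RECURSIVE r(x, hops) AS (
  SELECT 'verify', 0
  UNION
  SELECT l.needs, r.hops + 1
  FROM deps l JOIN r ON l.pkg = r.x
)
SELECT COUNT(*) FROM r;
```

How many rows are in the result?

Base: (verify, hops=0).
Iteration 1: edges from {verify} -> (parse, hops=1).
Iteration 2: edges from {parse} -> (clean, hops=2).
Iteration 3: no outgoing edges from {clean}; recursion stops.
Total rows emitted: 3.

3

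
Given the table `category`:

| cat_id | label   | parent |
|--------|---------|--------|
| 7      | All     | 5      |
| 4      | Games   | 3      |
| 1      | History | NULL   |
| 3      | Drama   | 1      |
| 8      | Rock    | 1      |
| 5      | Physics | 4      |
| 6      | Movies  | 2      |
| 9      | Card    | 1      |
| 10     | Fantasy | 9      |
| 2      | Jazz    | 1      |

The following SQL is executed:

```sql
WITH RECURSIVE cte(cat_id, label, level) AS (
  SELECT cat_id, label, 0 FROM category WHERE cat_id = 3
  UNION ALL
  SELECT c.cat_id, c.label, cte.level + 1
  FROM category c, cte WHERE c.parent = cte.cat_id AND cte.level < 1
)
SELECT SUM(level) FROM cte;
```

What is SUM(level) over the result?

1

Base: cat_id=3 (Drama) at level 0.
Iteration 1: rows with parent in {3} -> Games (id 4, level 1).
Iteration 2: level < 1 fails for all current rows; recursion stops.
SUM(level) = 0 + 1 = 1.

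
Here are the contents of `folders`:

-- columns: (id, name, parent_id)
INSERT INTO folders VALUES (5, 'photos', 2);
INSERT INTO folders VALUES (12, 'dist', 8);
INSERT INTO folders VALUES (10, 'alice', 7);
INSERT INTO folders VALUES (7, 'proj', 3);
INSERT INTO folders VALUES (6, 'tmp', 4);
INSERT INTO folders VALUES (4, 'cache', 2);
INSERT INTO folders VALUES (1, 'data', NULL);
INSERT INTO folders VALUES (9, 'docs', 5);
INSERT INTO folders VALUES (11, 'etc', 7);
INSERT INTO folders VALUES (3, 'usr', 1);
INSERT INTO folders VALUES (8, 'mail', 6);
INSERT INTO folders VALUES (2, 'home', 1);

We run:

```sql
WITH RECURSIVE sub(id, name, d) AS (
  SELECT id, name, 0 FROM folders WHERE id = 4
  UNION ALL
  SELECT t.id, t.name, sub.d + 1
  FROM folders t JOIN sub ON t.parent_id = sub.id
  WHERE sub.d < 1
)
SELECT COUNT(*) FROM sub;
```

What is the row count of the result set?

Base: id=4 (cache) at d 0.
Iteration 1: rows with parent_id in {4} -> tmp (id 6, d 1).
Iteration 2: d < 1 fails for all current rows; recursion stops.
Total rows emitted: 2.

2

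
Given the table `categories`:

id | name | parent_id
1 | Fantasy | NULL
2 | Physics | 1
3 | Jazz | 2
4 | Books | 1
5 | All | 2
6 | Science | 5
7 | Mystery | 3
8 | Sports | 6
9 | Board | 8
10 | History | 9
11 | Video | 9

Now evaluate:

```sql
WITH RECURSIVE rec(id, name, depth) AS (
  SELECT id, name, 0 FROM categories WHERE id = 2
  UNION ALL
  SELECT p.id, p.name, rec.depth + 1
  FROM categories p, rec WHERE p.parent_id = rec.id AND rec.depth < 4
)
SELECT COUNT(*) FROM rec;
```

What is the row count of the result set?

Base: id=2 (Physics) at depth 0.
Iteration 1: rows with parent_id in {2} -> Jazz (id 3, depth 1), All (id 5, depth 1).
Iteration 2: rows with parent_id in {3,5} -> Science (id 6, depth 2), Mystery (id 7, depth 2).
Iteration 3: rows with parent_id in {6,7} -> Sports (id 8, depth 3).
Iteration 4: rows with parent_id in {8} -> Board (id 9, depth 4).
Iteration 5: depth < 4 fails for all current rows; recursion stops.
Total rows emitted: 7.

7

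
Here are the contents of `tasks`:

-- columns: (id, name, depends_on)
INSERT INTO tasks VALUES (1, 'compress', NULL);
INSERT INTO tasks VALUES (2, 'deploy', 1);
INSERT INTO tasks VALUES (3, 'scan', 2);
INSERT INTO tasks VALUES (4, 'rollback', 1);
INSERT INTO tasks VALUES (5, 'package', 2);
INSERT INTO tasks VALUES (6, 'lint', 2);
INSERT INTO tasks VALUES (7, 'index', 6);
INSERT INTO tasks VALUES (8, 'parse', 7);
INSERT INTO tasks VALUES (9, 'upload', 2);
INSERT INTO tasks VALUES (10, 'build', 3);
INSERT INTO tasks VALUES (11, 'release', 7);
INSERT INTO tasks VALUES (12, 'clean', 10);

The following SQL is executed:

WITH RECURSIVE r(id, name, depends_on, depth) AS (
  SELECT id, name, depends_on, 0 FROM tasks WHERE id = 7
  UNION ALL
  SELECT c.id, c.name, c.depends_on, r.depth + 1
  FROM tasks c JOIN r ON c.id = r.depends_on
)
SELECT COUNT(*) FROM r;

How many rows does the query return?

Base: id=7 (index), depends_on=6, depth 0.
Iteration 1: join on id=6 -> lint (id 6, depends_on=2, depth 1).
Iteration 2: join on id=2 -> deploy (id 2, depends_on=1, depth 2).
Iteration 3: join on id=1 -> compress (id 1, depends_on=NULL, depth 3).
Iteration 4: depends_on is NULL; no match; recursion stops.
Total rows emitted: 4.

4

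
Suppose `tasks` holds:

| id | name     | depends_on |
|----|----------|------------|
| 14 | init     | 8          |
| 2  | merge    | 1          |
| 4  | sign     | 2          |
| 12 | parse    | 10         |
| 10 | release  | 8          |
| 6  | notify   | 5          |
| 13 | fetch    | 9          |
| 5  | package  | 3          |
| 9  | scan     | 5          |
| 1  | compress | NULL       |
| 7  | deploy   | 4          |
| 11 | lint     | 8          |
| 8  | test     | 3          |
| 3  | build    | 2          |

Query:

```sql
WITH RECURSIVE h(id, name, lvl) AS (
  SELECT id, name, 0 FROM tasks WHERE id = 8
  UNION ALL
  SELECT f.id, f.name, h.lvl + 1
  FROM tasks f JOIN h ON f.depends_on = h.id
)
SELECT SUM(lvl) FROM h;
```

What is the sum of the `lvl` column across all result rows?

Base: id=8 (test) at lvl 0.
Iteration 1: rows with depends_on in {8} -> release (id 10, lvl 1), lint (id 11, lvl 1), init (id 14, lvl 1).
Iteration 2: rows with depends_on in {10,11,14} -> parse (id 12, lvl 2).
Iteration 3: no rows with depends_on in {12}; recursion stops.
SUM(lvl) = 0 + 1 + 1 + 1 + 2 = 5.

5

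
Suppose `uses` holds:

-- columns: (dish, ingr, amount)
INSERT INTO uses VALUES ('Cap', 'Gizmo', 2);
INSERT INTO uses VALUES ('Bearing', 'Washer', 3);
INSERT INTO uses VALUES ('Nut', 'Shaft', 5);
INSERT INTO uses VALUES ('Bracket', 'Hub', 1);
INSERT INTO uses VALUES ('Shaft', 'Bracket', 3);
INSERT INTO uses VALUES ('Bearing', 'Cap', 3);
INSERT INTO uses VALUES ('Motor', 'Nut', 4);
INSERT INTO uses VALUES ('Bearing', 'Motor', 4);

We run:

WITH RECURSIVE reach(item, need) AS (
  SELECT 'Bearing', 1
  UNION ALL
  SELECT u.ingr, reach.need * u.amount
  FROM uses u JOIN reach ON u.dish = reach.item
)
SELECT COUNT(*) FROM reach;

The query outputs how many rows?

Base: (Bearing, need=1).
Iteration 1: components of {Bearing} -> Cap = 1*3 = 3, Motor = 1*4 = 4, Washer = 1*3 = 3.
Iteration 2: components of {Cap,Motor,Washer} -> Gizmo = 3*2 = 6, Nut = 4*4 = 16.
Iteration 3: components of {Gizmo,Nut} -> Shaft = 16*5 = 80.
Iteration 4: components of {Shaft} -> Bracket = 80*3 = 240.
Iteration 5: components of {Bracket} -> Hub = 240*1 = 240.
Iteration 6: no further components; recursion stops.
Total rows emitted: 9.

9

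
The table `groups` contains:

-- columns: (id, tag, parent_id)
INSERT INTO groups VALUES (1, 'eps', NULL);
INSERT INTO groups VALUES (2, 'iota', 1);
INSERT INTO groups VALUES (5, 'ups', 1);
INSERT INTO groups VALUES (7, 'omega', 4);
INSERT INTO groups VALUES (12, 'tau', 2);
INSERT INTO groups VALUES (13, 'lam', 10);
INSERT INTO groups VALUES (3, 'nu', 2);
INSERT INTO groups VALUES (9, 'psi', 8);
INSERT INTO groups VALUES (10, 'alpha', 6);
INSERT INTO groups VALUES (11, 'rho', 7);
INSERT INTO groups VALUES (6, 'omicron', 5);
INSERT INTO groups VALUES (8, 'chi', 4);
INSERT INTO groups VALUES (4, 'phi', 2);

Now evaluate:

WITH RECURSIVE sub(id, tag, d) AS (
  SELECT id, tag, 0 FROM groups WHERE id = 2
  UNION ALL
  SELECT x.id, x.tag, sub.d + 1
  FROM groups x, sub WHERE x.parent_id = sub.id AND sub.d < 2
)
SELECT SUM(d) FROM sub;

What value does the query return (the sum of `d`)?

Base: id=2 (iota) at d 0.
Iteration 1: rows with parent_id in {2} -> nu (id 3, d 1), phi (id 4, d 1), tau (id 12, d 1).
Iteration 2: rows with parent_id in {3,4,12} -> omega (id 7, d 2), chi (id 8, d 2).
Iteration 3: d < 2 fails for all current rows; recursion stops.
SUM(d) = 0 + 1 + 1 + 1 + 2 + 2 = 7.

7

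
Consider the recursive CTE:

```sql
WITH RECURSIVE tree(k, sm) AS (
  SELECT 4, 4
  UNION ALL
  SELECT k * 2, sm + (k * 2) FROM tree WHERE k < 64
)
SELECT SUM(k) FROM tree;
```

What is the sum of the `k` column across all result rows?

124

Base: k=4, sm=4.
Iteration 1: 4 < 64 holds -> k = 4 * 2 = 8, sm = 4 + 8 = 12.
Iteration 2: 8 < 64 holds -> k = 8 * 2 = 16, sm = 12 + 16 = 28.
Iteration 3: 16 < 64 holds -> k = 16 * 2 = 32, sm = 28 + 32 = 60.
Iteration 4: 32 < 64 holds -> k = 32 * 2 = 64, sm = 60 + 64 = 124.
Iteration 5: 64 < 64 fails; recursion stops.
SUM(k) = 4 + 8 + 16 + 32 + 64 = 124.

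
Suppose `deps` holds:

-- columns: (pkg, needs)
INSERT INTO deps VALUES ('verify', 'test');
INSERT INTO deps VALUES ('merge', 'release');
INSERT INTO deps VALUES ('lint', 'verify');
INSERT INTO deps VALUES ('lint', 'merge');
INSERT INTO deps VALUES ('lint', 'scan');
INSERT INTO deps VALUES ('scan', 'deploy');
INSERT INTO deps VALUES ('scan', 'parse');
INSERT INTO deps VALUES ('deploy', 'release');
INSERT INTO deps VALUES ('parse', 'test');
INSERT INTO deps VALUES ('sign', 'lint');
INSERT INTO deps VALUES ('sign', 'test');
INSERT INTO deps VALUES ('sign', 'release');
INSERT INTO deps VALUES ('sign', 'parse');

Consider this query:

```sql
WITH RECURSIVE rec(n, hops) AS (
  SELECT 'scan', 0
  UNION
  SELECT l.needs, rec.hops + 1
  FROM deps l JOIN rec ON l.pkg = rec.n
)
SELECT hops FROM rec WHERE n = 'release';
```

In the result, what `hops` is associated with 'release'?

Base: (scan, hops=0).
Iteration 1: edges from {scan} -> (deploy, hops=1), (parse, hops=1).
Iteration 2: edges from {deploy,parse} -> (release, hops=2), (test, hops=2).
Iteration 3: no outgoing edges from {release,test}; recursion stops.

2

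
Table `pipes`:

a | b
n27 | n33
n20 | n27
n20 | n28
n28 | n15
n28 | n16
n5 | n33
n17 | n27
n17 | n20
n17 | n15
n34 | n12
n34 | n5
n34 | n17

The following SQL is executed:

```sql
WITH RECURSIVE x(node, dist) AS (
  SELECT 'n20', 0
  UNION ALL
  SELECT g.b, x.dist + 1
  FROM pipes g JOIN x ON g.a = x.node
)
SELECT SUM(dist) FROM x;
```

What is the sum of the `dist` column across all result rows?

8

Base: (n20, dist=0).
Iteration 1: edges from {n20} -> (n27, dist=1), (n28, dist=1).
Iteration 2: edges from {n27,n28} -> (n15, dist=2), (n16, dist=2), (n33, dist=2).
Iteration 3: no outgoing edges from {n15,n16,n33}; recursion stops.
SUM(dist) = 0 + 1 + 1 + 2 + 2 + 2 = 8.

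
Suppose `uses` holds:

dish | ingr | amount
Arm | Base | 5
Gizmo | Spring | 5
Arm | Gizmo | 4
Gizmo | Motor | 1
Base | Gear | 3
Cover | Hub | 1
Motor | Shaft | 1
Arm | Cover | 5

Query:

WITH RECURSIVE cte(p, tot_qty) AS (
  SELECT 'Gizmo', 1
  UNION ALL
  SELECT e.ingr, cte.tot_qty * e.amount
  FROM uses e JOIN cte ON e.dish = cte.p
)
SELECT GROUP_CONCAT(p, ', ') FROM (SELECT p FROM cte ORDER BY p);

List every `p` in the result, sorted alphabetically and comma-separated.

Gizmo, Motor, Shaft, Spring

Base: (Gizmo, tot_qty=1).
Iteration 1: components of {Gizmo} -> Motor = 1*1 = 1, Spring = 1*5 = 5.
Iteration 2: components of {Motor,Spring} -> Shaft = 1*1 = 1.
Iteration 3: no further components; recursion stops.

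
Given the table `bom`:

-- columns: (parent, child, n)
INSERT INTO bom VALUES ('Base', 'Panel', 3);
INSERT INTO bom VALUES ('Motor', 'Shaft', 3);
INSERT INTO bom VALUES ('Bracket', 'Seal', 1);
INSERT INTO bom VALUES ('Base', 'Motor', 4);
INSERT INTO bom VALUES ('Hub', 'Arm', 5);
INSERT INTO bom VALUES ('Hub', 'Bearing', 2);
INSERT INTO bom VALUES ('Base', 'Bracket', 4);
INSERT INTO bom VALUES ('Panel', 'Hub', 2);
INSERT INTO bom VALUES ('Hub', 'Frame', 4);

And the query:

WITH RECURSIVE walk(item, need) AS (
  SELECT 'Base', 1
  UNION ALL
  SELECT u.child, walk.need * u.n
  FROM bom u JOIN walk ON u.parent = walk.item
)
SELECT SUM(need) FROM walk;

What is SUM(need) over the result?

100

Base: (Base, need=1).
Iteration 1: components of {Base} -> Bracket = 1*4 = 4, Motor = 1*4 = 4, Panel = 1*3 = 3.
Iteration 2: components of {Bracket,Motor,Panel} -> Hub = 3*2 = 6, Seal = 4*1 = 4, Shaft = 4*3 = 12.
Iteration 3: components of {Hub,Seal,Shaft} -> Arm = 6*5 = 30, Bearing = 6*2 = 12, Frame = 6*4 = 24.
Iteration 4: no further components; recursion stops.
SUM(need) = 1 + 4 + 3 + 4 + 4 + 6 + 12 + 24 + 12 + 30 = 100.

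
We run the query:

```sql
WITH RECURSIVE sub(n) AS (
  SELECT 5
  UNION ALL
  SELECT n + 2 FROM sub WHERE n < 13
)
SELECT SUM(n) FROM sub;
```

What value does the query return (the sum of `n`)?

Base: n=5.
Iteration 1: 5 < 13 holds -> n = 5 + 2 = 7.
Iteration 2: 7 < 13 holds -> n = 7 + 2 = 9.
Iteration 3: 9 < 13 holds -> n = 9 + 2 = 11.
Iteration 4: 11 < 13 holds -> n = 11 + 2 = 13.
Iteration 5: 13 < 13 fails; recursion stops.
SUM(n) = 5 + 7 + 9 + 11 + 13 = 45.

45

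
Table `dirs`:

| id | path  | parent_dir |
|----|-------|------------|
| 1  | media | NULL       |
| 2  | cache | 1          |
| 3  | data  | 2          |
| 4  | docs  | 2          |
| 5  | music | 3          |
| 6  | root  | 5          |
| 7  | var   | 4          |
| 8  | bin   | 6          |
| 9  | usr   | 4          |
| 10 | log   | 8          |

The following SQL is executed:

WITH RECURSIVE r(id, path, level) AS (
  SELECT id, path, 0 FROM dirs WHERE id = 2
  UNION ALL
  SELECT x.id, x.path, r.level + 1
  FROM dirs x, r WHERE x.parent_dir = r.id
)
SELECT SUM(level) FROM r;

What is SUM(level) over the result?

20

Base: id=2 (cache) at level 0.
Iteration 1: rows with parent_dir in {2} -> data (id 3, level 1), docs (id 4, level 1).
Iteration 2: rows with parent_dir in {3,4} -> music (id 5, level 2), var (id 7, level 2), usr (id 9, level 2).
Iteration 3: rows with parent_dir in {5,7,9} -> root (id 6, level 3).
Iteration 4: rows with parent_dir in {6} -> bin (id 8, level 4).
Iteration 5: rows with parent_dir in {8} -> log (id 10, level 5).
Iteration 6: no rows with parent_dir in {10}; recursion stops.
SUM(level) = 0 + 1 + 1 + 2 + 2 + 2 + 3 + 4 + 5 = 20.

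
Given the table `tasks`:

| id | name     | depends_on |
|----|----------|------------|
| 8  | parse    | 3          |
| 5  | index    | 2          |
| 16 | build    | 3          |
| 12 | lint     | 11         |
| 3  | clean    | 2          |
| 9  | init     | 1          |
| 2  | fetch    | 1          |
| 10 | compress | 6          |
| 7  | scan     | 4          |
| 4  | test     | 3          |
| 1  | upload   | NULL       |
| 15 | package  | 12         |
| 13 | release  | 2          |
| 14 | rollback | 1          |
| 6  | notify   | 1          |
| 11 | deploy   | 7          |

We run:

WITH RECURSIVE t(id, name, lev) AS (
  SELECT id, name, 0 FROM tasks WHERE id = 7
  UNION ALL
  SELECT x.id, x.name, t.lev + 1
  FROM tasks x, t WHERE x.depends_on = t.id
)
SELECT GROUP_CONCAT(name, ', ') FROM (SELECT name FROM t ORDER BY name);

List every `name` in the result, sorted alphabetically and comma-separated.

Base: id=7 (scan) at lev 0.
Iteration 1: rows with depends_on in {7} -> deploy (id 11, lev 1).
Iteration 2: rows with depends_on in {11} -> lint (id 12, lev 2).
Iteration 3: rows with depends_on in {12} -> package (id 15, lev 3).
Iteration 4: no rows with depends_on in {15}; recursion stops.

deploy, lint, package, scan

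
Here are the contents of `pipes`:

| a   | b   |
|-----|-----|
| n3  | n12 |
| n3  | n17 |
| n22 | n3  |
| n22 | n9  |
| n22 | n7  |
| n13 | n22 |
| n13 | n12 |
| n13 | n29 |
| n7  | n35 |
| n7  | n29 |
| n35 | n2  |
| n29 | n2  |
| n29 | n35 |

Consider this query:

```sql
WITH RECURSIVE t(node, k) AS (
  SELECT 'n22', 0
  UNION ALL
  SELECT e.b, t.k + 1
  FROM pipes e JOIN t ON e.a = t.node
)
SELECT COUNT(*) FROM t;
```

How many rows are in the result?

Base: (n22, k=0).
Iteration 1: edges from {n22} -> (n3, k=1), (n7, k=1), (n9, k=1).
Iteration 2: edges from {n3,n7,n9} -> (n12, k=2), (n17, k=2), (n29, k=2), (n35, k=2).
Iteration 3: edges from {n12,n17,n29,n35} -> (n2, k=3) x2, (n35, k=3). [UNION ALL keeps all 3 new rows, including repeats]
Iteration 4: edges from {n2,n35} -> (n2, k=4).
Iteration 5: no outgoing edges from {n2}; recursion stops.
Total rows emitted: 12.

12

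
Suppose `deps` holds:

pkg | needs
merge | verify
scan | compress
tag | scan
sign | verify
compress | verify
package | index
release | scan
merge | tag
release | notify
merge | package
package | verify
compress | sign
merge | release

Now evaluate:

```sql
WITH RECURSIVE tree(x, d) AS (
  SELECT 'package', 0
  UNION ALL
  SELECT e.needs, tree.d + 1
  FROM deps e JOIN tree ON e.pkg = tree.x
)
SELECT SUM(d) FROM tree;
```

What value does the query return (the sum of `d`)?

2

Base: (package, d=0).
Iteration 1: edges from {package} -> (index, d=1), (verify, d=1).
Iteration 2: no outgoing edges from {index,verify}; recursion stops.
SUM(d) = 0 + 1 + 1 = 2.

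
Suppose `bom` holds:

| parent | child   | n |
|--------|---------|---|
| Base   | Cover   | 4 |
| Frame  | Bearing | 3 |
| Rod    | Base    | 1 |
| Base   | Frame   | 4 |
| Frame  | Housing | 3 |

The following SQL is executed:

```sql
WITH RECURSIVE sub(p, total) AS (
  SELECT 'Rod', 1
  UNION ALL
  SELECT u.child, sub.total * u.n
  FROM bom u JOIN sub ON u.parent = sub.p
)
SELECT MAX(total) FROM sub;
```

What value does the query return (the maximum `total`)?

Base: (Rod, total=1).
Iteration 1: components of {Rod} -> Base = 1*1 = 1.
Iteration 2: components of {Base} -> Cover = 1*4 = 4, Frame = 1*4 = 4.
Iteration 3: components of {Cover,Frame} -> Bearing = 4*3 = 12, Housing = 4*3 = 12.
Iteration 4: no further components; recursion stops.
total values: 1, 1, 4, 4, 12, 12; the maximum is 12.

12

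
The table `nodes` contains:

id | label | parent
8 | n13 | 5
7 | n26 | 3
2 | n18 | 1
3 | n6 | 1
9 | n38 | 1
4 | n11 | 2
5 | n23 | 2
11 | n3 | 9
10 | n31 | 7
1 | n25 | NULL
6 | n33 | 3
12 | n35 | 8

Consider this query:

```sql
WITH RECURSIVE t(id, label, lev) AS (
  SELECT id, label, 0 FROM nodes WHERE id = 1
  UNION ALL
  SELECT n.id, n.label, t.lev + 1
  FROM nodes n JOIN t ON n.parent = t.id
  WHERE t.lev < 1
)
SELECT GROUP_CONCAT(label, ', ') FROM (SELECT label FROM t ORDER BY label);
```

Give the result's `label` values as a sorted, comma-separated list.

n18, n25, n38, n6

Base: id=1 (n25) at lev 0.
Iteration 1: rows with parent in {1} -> n18 (id 2, lev 1), n6 (id 3, lev 1), n38 (id 9, lev 1).
Iteration 2: lev < 1 fails for all current rows; recursion stops.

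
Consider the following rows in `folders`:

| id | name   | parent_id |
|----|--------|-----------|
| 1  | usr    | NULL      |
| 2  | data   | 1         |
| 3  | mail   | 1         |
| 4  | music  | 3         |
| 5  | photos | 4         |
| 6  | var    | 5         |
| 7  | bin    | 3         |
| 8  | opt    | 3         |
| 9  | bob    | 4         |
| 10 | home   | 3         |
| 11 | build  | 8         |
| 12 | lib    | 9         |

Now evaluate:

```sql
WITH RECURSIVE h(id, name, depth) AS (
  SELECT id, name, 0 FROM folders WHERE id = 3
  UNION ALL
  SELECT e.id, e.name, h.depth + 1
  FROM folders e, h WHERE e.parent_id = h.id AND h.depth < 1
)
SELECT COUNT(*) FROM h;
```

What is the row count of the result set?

Base: id=3 (mail) at depth 0.
Iteration 1: rows with parent_id in {3} -> music (id 4, depth 1), bin (id 7, depth 1), opt (id 8, depth 1), home (id 10, depth 1).
Iteration 2: depth < 1 fails for all current rows; recursion stops.
Total rows emitted: 5.

5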